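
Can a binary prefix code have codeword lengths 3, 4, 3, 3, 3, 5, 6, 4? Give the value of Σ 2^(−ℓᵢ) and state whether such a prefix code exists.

With common denominator 2^6 = 64: Σ 2^(−ℓᵢ) = 8/64 + 4/64 + 8/64 + 8/64 + 8/64 + 2/64 + 1/64 + 4/64 = 43/64 = 0.671875.
Kraft's inequality requires Σ ≤ 1; here Σ = 0.671875 ≤ 1, so such a prefix code exists.

0.671875; yes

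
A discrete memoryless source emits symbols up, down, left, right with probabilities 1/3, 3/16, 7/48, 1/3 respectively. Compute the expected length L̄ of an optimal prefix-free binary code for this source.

2 bits/symbol

Repeatedly combine the two least-probable nodes; the expected code length is the sum of the merged weights.
merge 7/48 + 3/16 → 1/3
merge 1/3 + 1/3 → 2/3
merge 1/3 + 2/3 → 1
L = 1/3 + 2/3 + 1 = 2 bits/symbol.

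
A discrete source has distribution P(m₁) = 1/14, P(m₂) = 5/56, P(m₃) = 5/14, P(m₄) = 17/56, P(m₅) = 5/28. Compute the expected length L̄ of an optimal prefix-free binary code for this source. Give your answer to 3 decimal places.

Repeatedly combine the two least-probable nodes; the expected code length is the sum of the merged weights.
merge 1/14 + 5/56 → 9/56
merge 9/56 + 5/28 → 19/56
merge 17/56 + 19/56 → 9/14
merge 5/14 + 9/14 → 1
L = 9/56 + 19/56 + 9/14 + 1 = 15/7 ≈ 2.143 bits/symbol.

2.143 bits/symbol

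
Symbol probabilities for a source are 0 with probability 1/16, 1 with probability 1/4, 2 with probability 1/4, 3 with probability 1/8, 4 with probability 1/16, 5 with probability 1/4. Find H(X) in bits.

Each probability is a power of 1/2, so log₂(1/p) is an integer.
H = Σ p·log₂(1/p) = 1/16·4 + 1/4·2 + 1/4·2 + 1/8·3 + 1/16·4 + 1/4·2 = 2.375 bits.

2.375 bits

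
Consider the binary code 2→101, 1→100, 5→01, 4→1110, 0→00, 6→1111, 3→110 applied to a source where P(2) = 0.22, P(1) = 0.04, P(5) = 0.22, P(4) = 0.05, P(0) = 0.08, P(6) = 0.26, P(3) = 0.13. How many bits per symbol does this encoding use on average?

3.01 bits/symbol

L̄ = Σ pᵢ·ℓᵢ = 0.22·3 + 0.04·3 + 0.22·2 + 0.05·4 + 0.08·2 + 0.26·4 + 0.13·3 = 3.01 bits/symbol.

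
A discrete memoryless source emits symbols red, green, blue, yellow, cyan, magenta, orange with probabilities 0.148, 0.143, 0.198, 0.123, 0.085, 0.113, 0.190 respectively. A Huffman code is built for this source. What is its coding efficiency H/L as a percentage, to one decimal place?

Entropy H = −Σ p log₂ p ≈ 2.7566 bits.
Huffman merges: 17/200+113/1000→99/500; 123/1000+143/1000→133/500; 37/250+19/100→169/500; 99/500+99/500→99/250; 133/500+169/500→151/250; 99/250+151/250→1. L = 1401/500 ≈ 2.8020.
Efficiency = H/L = 2.7566/2.8020 = 98.4%.

98.4%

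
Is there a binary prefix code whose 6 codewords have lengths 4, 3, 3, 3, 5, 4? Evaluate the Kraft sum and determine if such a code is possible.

0.53125; yes

With common denominator 2^5 = 32: Σ 2^(−ℓᵢ) = 2/32 + 4/32 + 4/32 + 4/32 + 1/32 + 2/32 = 17/32 = 0.53125.
Kraft's inequality requires Σ ≤ 1; here Σ = 0.53125 ≤ 1, so such a prefix code exists.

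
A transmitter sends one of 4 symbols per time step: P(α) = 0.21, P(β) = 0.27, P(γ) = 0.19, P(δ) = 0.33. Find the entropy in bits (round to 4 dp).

1.9659 bits

H = −Σ pᵢ log₂ pᵢ.
−0.21·log₂(0.21) = 0.4728
−0.27·log₂(0.27) = 0.5100
−0.19·log₂(0.19) = 0.4552
−0.33·log₂(0.33) = 0.5278
Sum ≈ 1.9659 → 1.9659 bits.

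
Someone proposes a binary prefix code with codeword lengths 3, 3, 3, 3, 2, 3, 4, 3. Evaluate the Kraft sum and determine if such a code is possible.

With common denominator 2^4 = 16: Σ 2^(−ℓᵢ) = 2/16 + 2/16 + 2/16 + 2/16 + 4/16 + 2/16 + 1/16 + 2/16 = 17/16 = 1.0625.
Kraft's inequality requires Σ ≤ 1; here Σ = 1.0625 > 1, so no such prefix code exists.

1.0625; no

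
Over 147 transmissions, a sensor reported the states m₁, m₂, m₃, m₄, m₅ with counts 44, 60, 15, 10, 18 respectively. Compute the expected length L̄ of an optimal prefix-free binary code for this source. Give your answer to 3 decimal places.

Probabilities are the counts divided by 147.
Repeatedly combine the two least-probable nodes; the expected code length is the sum of the merged weights.
merge 10/147 + 5/49 → 25/147
merge 6/49 + 25/147 → 43/147
merge 43/147 + 44/147 → 29/49
merge 20/49 + 29/49 → 1
L = 25/147 + 43/147 + 29/49 + 1 = 302/147 ≈ 2.054 bits/symbol.

2.054 bits/symbol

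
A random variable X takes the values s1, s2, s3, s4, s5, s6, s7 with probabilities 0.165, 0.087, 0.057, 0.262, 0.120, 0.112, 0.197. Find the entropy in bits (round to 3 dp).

H = −Σ pᵢ log₂ pᵢ.
−0.165·log₂(0.165) = 0.4289
−0.087·log₂(0.087) = 0.3065
−0.057·log₂(0.057) = 0.2356
−0.262·log₂(0.262) = 0.5063
−0.120·log₂(0.120) = 0.3671
−0.112·log₂(0.112) = 0.3537
−0.197·log₂(0.197) = 0.4617
Sum ≈ 2.6598 → 2.660 bits.

2.660 bits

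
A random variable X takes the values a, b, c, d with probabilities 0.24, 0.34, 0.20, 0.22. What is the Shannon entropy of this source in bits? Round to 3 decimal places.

H = −Σ pᵢ log₂ pᵢ.
−0.24·log₂(0.24) = 0.4941
−0.34·log₂(0.34) = 0.5292
−0.20·log₂(0.20) = 0.4644
−0.22·log₂(0.22) = 0.4806
Sum ≈ 1.9683 → 1.968 bits.

1.968 bits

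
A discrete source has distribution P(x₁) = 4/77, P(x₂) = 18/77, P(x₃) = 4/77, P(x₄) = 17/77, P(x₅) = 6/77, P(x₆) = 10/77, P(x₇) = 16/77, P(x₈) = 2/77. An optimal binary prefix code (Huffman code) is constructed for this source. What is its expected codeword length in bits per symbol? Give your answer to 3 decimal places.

Repeatedly combine the two least-probable nodes; the expected code length is the sum of the merged weights.
merge 2/77 + 4/77 → 6/77
merge 4/77 + 6/77 → 10/77
merge 6/77 + 10/77 → 16/77
merge 10/77 + 16/77 → 26/77
merge 16/77 + 17/77 → 3/7
merge 18/77 + 26/77 → 4/7
merge 3/7 + 4/7 → 1
L = 6/77 + 10/77 + 16/77 + 26/77 + 3/7 + 4/7 + 1 = 212/77 ≈ 2.753 bits/symbol.

2.753 bits/symbol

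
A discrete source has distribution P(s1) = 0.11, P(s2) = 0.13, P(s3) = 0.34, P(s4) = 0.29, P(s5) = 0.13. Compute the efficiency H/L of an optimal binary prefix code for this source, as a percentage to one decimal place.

96.5%

Entropy H = −Σ p log₂ p ≈ 2.1627 bits.
Huffman merges: 11/100+13/100→6/25; 13/100+6/25→37/100; 29/100+17/50→63/100; 37/100+63/100→1. L = 56/25 ≈ 2.2400.
Efficiency = H/L = 2.1627/2.2400 = 96.5%.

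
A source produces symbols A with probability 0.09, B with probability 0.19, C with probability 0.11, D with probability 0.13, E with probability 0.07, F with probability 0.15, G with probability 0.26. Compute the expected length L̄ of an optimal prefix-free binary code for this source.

2.71 bits/symbol

Repeatedly combine the two least-probable nodes; the expected code length is the sum of the merged weights.
merge 7/100 + 9/100 → 4/25
merge 11/100 + 13/100 → 6/25
merge 3/20 + 4/25 → 31/100
merge 19/100 + 6/25 → 43/100
merge 13/50 + 31/100 → 57/100
merge 43/100 + 57/100 → 1
L = 4/25 + 6/25 + 31/100 + 43/100 + 57/100 + 1 = 271/100 = 2.71 bits/symbol.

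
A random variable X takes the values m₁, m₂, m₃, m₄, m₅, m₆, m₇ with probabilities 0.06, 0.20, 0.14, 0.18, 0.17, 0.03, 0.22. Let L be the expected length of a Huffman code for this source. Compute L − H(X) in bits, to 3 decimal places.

0.053 bits

Entropy H = −Σ p log₂ p ≈ 2.6173 bits.
Huffman merges: 3/100+3/50→9/100; 9/100+7/50→23/100; 17/100+9/50→7/20; 1/5+11/50→21/50; 23/100+7/20→29/50; 21/50+29/50→1. L = 267/100 ≈ 2.6700.
L − H = 2.6700 − 2.6173 = 0.053 bits.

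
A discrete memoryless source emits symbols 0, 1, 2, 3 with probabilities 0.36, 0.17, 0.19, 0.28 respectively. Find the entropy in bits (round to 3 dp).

H = −Σ pᵢ log₂ pᵢ.
−0.36·log₂(0.36) = 0.5306
−0.17·log₂(0.17) = 0.4346
−0.19·log₂(0.19) = 0.4552
−0.28·log₂(0.28) = 0.5142
Sum ≈ 1.9346 → 1.935 bits.

1.935 bits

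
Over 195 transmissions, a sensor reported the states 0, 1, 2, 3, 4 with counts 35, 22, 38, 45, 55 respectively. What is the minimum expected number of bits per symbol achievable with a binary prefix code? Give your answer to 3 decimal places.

Probabilities are the counts divided by 195.
Repeatedly combine the two least-probable nodes; the expected code length is the sum of the merged weights.
merge 22/195 + 7/39 → 19/65
merge 38/195 + 3/13 → 83/195
merge 11/39 + 19/65 → 112/195
merge 83/195 + 112/195 → 1
L = 19/65 + 83/195 + 112/195 + 1 = 149/65 ≈ 2.292 bits/symbol.

2.292 bits/symbol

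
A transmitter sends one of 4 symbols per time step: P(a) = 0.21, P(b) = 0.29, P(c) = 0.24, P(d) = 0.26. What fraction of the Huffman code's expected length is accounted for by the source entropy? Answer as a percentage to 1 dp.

99.5%

Entropy H = −Σ p log₂ p ≈ 1.9901 bits.
Huffman merges: 21/100+6/25→9/20; 13/50+29/100→11/20; 9/20+11/20→1. L = 2 ≈ 2.0000.
Efficiency = H/L = 1.9901/2.0000 = 99.5%.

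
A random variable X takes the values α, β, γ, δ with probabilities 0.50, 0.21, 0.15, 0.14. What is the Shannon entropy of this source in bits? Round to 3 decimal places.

H = −Σ pᵢ log₂ pᵢ.
−0.50·log₂(0.50) = 0.5000
−0.21·log₂(0.21) = 0.4728
−0.15·log₂(0.15) = 0.4105
−0.14·log₂(0.14) = 0.3971
Sum ≈ 1.7805 → 1.780 bits.

1.780 bits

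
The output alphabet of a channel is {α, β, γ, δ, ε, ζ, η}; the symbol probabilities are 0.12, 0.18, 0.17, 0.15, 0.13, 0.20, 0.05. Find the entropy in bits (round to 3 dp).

2.721 bits

H = −Σ pᵢ log₂ pᵢ.
−0.12·log₂(0.12) = 0.3671
−0.18·log₂(0.18) = 0.4453
−0.17·log₂(0.17) = 0.4346
−0.15·log₂(0.15) = 0.4105
−0.13·log₂(0.13) = 0.3826
−0.20·log₂(0.20) = 0.4644
−0.05·log₂(0.05) = 0.2161
Sum ≈ 2.7206 → 2.721 bits.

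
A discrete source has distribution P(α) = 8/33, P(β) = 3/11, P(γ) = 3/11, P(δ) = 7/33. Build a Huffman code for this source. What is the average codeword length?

2 bits/symbol

Repeatedly combine the two least-probable nodes; the expected code length is the sum of the merged weights.
merge 7/33 + 8/33 → 5/11
merge 3/11 + 3/11 → 6/11
merge 5/11 + 6/11 → 1
L = 5/11 + 6/11 + 1 = 2 bits/symbol.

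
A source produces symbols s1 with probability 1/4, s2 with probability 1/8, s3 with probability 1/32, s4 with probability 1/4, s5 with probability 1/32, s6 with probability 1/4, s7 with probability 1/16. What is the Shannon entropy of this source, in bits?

2.4375 bits

Each probability is a power of 1/2, so log₂(1/p) is an integer.
H = Σ p·log₂(1/p) = 1/4·2 + 1/8·3 + 1/32·5 + 1/4·2 + 1/32·5 + 1/4·2 + 1/16·4 = 2.4375 bits.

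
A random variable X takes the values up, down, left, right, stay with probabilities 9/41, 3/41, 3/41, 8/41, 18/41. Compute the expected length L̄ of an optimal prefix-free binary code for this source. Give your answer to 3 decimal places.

Repeatedly combine the two least-probable nodes; the expected code length is the sum of the merged weights.
merge 3/41 + 3/41 → 6/41
merge 6/41 + 8/41 → 14/41
merge 9/41 + 14/41 → 23/41
merge 18/41 + 23/41 → 1
L = 6/41 + 14/41 + 23/41 + 1 = 84/41 ≈ 2.049 bits/symbol.

2.049 bits/symbol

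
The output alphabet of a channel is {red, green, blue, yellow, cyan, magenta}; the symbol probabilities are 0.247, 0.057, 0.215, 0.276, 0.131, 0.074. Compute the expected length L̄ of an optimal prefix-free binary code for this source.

Repeatedly combine the two least-probable nodes; the expected code length is the sum of the merged weights.
merge 57/1000 + 37/500 → 131/1000
merge 131/1000 + 131/1000 → 131/500
merge 43/200 + 247/1000 → 231/500
merge 131/500 + 69/250 → 269/500
merge 231/500 + 269/500 → 1
L = 131/1000 + 131/500 + 231/500 + 269/500 + 1 = 2393/1000 = 2.393 bits/symbol.

2.393 bits/symbol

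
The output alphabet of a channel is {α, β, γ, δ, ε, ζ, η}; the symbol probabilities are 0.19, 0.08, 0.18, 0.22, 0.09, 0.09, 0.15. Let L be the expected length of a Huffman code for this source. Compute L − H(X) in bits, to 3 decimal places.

0.052 bits

Entropy H = −Σ p log₂ p ≈ 2.7085 bits.
Huffman merges: 2/25+9/100→17/100; 9/100+3/20→6/25; 17/100+9/50→7/20; 19/100+11/50→41/100; 6/25+7/20→59/100; 41/100+59/100→1. L = 69/25 ≈ 2.7600.
L − H = 2.7600 − 2.7085 = 0.052 bits.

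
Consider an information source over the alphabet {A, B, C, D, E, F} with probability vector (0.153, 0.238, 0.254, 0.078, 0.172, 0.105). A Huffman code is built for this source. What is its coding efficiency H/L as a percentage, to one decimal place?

98.7%

Entropy H = −Σ p log₂ p ≈ 2.4747 bits.
Huffman merges: 39/500+21/200→183/1000; 153/1000+43/250→13/40; 183/1000+119/500→421/1000; 127/500+13/40→579/1000; 421/1000+579/1000→1. L = 627/250 ≈ 2.5080.
Efficiency = H/L = 2.4747/2.5080 = 98.7%.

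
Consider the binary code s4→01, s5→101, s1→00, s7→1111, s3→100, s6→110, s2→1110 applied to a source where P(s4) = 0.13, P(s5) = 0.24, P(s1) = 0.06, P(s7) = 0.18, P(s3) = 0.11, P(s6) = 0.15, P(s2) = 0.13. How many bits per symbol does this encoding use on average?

L̄ = Σ pᵢ·ℓᵢ = 0.13·2 + 0.24·3 + 0.06·2 + 0.18·4 + 0.11·3 + 0.15·3 + 0.13·4 = 3.12 bits/symbol.

3.12 bits/symbol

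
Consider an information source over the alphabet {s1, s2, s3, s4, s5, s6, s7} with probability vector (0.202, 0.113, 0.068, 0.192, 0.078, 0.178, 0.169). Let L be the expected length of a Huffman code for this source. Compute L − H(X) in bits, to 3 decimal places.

Entropy H = −Σ p log₂ p ≈ 2.7062 bits.
Huffman merges: 17/250+39/500→73/500; 113/1000+73/500→259/1000; 169/1000+89/500→347/1000; 24/125+101/500→197/500; 259/1000+347/1000→303/500; 197/500+303/500→1. L = 344/125 ≈ 2.7520.
L − H = 2.7520 − 2.7062 = 0.046 bits.

0.046 bits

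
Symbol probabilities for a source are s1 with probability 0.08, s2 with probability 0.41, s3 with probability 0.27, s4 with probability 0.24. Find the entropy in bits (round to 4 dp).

1.8230 bits

H = −Σ pᵢ log₂ pᵢ.
−0.08·log₂(0.08) = 0.2915
−0.41·log₂(0.41) = 0.5274
−0.27·log₂(0.27) = 0.5100
−0.24·log₂(0.24) = 0.4941
Sum ≈ 1.8230 → 1.8230 bits.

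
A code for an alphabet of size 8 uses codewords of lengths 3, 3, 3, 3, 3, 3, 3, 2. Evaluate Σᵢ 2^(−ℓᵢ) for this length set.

With common denominator 2^3 = 8: Σ 2^(−ℓᵢ) = 1/8 + 1/8 + 1/8 + 1/8 + 1/8 + 1/8 + 1/8 + 2/8 = 9/8 = 1.125.

1.125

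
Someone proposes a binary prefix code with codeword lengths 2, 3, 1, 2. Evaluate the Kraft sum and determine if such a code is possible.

With common denominator 2^3 = 8: Σ 2^(−ℓᵢ) = 2/8 + 1/8 + 4/8 + 2/8 = 9/8 = 1.125.
Kraft's inequality requires Σ ≤ 1; here Σ = 1.125 > 1, so no such prefix code exists.

1.125; no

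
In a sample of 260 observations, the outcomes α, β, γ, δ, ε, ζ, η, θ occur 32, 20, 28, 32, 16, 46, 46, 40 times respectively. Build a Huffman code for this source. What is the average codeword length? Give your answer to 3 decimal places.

Probabilities are the counts divided by 260.
Repeatedly combine the two least-probable nodes; the expected code length is the sum of the merged weights.
merge 4/65 + 1/13 → 9/65
merge 7/65 + 8/65 → 3/13
merge 8/65 + 9/65 → 17/65
merge 2/13 + 23/130 → 43/130
merge 23/130 + 3/13 → 53/130
merge 17/65 + 43/130 → 77/130
merge 53/130 + 77/130 → 1
L = 9/65 + 3/13 + 17/65 + 43/130 + 53/130 + 77/130 + 1 = 77/26 ≈ 2.962 bits/symbol.

2.962 bits/symbol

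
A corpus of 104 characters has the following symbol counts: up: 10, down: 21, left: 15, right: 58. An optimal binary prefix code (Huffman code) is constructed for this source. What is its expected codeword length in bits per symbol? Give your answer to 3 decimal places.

1.683 bits/symbol

Probabilities are the counts divided by 104.
Repeatedly combine the two least-probable nodes; the expected code length is the sum of the merged weights.
merge 5/52 + 15/104 → 25/104
merge 21/104 + 25/104 → 23/52
merge 23/52 + 29/52 → 1
L = 25/104 + 23/52 + 1 = 175/104 ≈ 1.683 bits/symbol.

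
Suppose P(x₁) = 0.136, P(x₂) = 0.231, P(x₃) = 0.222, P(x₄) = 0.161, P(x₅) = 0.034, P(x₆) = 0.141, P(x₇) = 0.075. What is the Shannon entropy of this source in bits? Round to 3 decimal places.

H = −Σ pᵢ log₂ pᵢ.
−0.136·log₂(0.136) = 0.3915
−0.231·log₂(0.231) = 0.4883
−0.222·log₂(0.222) = 0.4820
−0.161·log₂(0.161) = 0.4242
−0.034·log₂(0.034) = 0.1659
−0.141·log₂(0.141) = 0.3985
−0.075·log₂(0.075) = 0.2803
Sum ≈ 2.6307 → 2.631 bits.

2.631 bits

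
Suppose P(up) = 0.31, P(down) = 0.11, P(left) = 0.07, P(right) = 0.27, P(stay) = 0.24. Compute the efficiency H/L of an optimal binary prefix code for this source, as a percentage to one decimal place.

98.5%

Entropy H = −Σ p log₂ p ≈ 2.1468 bits.
Huffman merges: 7/100+11/100→9/50; 9/50+6/25→21/50; 27/100+31/100→29/50; 21/50+29/50→1. L = 109/50 ≈ 2.1800.
Efficiency = H/L = 2.1468/2.1800 = 98.5%.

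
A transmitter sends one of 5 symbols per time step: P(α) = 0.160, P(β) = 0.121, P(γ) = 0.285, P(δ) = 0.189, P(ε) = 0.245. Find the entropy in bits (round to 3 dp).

H = −Σ pᵢ log₂ pᵢ.
−0.160·log₂(0.160) = 0.4230
−0.121·log₂(0.121) = 0.3687
−0.285·log₂(0.285) = 0.5161
−0.189·log₂(0.189) = 0.4543
−0.245·log₂(0.245) = 0.4971
Sum ≈ 2.2592 → 2.259 bits.

2.259 bits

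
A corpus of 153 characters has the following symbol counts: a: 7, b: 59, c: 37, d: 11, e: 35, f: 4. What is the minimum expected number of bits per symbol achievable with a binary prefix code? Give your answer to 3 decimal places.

2.203 bits/symbol

Probabilities are the counts divided by 153.
Repeatedly combine the two least-probable nodes; the expected code length is the sum of the merged weights.
merge 4/153 + 7/153 → 11/153
merge 11/153 + 11/153 → 22/153
merge 22/153 + 35/153 → 19/51
merge 37/153 + 19/51 → 94/153
merge 59/153 + 94/153 → 1
L = 11/153 + 22/153 + 19/51 + 94/153 + 1 = 337/153 ≈ 2.203 bits/symbol.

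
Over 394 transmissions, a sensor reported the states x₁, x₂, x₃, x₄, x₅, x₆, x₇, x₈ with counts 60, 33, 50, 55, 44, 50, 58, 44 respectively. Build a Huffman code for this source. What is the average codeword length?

Probabilities are the counts divided by 394.
Repeatedly combine the two least-probable nodes; the expected code length is the sum of the merged weights.
merge 33/394 + 22/197 → 77/394
merge 22/197 + 25/197 → 47/197
merge 25/197 + 55/394 → 105/394
merge 29/197 + 30/197 → 59/197
merge 77/394 + 47/197 → 171/394
merge 105/394 + 59/197 → 223/394
merge 171/394 + 223/394 → 1
L = 77/394 + 47/197 + 105/394 + 59/197 + 171/394 + 223/394 + 1 = 3 bits/symbol.

3 bits/symbol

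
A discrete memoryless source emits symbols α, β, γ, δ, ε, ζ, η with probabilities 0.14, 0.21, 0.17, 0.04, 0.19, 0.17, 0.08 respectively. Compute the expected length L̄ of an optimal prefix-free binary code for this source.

2.72 bits/symbol

Repeatedly combine the two least-probable nodes; the expected code length is the sum of the merged weights.
merge 1/25 + 2/25 → 3/25
merge 3/25 + 7/50 → 13/50
merge 17/100 + 17/100 → 17/50
merge 19/100 + 21/100 → 2/5
merge 13/50 + 17/50 → 3/5
merge 2/5 + 3/5 → 1
L = 3/25 + 13/50 + 17/50 + 2/5 + 3/5 + 1 = 68/25 = 2.72 bits/symbol.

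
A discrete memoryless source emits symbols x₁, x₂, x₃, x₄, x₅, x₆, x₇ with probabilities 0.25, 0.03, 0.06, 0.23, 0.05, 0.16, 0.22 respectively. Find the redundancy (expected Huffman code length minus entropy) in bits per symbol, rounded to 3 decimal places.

Entropy H = −Σ p log₂ p ≈ 2.5027 bits.
Huffman merges: 3/100+1/20→2/25; 3/50+2/25→7/50; 7/50+4/25→3/10; 11/50+23/100→9/20; 1/4+3/10→11/20; 9/20+11/20→1. L = 63/25 ≈ 2.5200.
L − H = 2.5200 − 2.5027 = 0.017 bits.

0.017 bits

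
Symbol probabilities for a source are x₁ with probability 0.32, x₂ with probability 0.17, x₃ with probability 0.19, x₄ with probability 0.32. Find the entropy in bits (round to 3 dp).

H = −Σ pᵢ log₂ pᵢ.
−0.32·log₂(0.32) = 0.5260
−0.17·log₂(0.17) = 0.4346
−0.19·log₂(0.19) = 0.4552
−0.32·log₂(0.32) = 0.5260
Sum ≈ 1.9419 → 1.942 bits.

1.942 bits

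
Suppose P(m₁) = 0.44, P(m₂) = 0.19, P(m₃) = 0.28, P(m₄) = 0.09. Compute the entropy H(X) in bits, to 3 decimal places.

H = −Σ pᵢ log₂ pᵢ.
−0.44·log₂(0.44) = 0.5211
−0.19·log₂(0.19) = 0.4552
−0.28·log₂(0.28) = 0.5142
−0.09·log₂(0.09) = 0.3127
Sum ≈ 1.8032 → 1.803 bits.

1.803 bits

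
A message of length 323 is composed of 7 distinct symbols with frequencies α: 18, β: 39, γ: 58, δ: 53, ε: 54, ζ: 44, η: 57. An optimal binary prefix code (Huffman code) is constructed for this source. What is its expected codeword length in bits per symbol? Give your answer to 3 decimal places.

2.820 bits/symbol

Probabilities are the counts divided by 323.
Repeatedly combine the two least-probable nodes; the expected code length is the sum of the merged weights.
merge 18/323 + 39/323 → 3/17
merge 44/323 + 53/323 → 97/323
merge 54/323 + 3/17 → 111/323
merge 3/17 + 58/323 → 115/323
merge 97/323 + 111/323 → 208/323
merge 115/323 + 208/323 → 1
L = 3/17 + 97/323 + 111/323 + 115/323 + 208/323 + 1 = 911/323 ≈ 2.820 bits/symbol.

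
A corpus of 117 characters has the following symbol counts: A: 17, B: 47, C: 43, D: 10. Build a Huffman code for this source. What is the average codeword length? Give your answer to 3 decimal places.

Probabilities are the counts divided by 117.
Repeatedly combine the two least-probable nodes; the expected code length is the sum of the merged weights.
merge 10/117 + 17/117 → 3/13
merge 3/13 + 43/117 → 70/117
merge 47/117 + 70/117 → 1
L = 3/13 + 70/117 + 1 = 214/117 ≈ 1.829 bits/symbol.

1.829 bits/symbol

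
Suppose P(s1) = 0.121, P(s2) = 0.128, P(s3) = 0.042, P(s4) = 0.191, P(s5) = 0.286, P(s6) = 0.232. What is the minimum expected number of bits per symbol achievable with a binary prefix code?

2.454 bits/symbol

Repeatedly combine the two least-probable nodes; the expected code length is the sum of the merged weights.
merge 21/500 + 121/1000 → 163/1000
merge 16/125 + 163/1000 → 291/1000
merge 191/1000 + 29/125 → 423/1000
merge 143/500 + 291/1000 → 577/1000
merge 423/1000 + 577/1000 → 1
L = 163/1000 + 291/1000 + 423/1000 + 577/1000 + 1 = 1227/500 = 2.454 bits/symbol.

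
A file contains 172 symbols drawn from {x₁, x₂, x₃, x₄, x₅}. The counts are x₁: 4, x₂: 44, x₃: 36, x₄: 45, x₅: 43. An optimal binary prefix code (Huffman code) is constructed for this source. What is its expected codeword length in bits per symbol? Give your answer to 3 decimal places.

Probabilities are the counts divided by 172.
Repeatedly combine the two least-probable nodes; the expected code length is the sum of the merged weights.
merge 1/43 + 9/43 → 10/43
merge 10/43 + 1/4 → 83/172
merge 11/43 + 45/172 → 89/172
merge 83/172 + 89/172 → 1
L = 10/43 + 83/172 + 89/172 + 1 = 96/43 ≈ 2.233 bits/symbol.

2.233 bits/symbol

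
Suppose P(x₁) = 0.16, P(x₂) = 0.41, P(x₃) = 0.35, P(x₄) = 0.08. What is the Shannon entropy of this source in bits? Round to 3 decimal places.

H = −Σ pᵢ log₂ pᵢ.
−0.16·log₂(0.16) = 0.4230
−0.41·log₂(0.41) = 0.5274
−0.35·log₂(0.35) = 0.5301
−0.08·log₂(0.08) = 0.2915
Sum ≈ 1.7720 → 1.772 bits.

1.772 bits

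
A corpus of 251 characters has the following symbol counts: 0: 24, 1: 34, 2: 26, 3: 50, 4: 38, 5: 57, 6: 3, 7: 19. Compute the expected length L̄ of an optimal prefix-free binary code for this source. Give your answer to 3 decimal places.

Probabilities are the counts divided by 251.
Repeatedly combine the two least-probable nodes; the expected code length is the sum of the merged weights.
merge 3/251 + 19/251 → 22/251
merge 22/251 + 24/251 → 46/251
merge 26/251 + 34/251 → 60/251
merge 38/251 + 46/251 → 84/251
merge 50/251 + 57/251 → 107/251
merge 60/251 + 84/251 → 144/251
merge 107/251 + 144/251 → 1
L = 22/251 + 46/251 + 60/251 + 84/251 + 107/251 + 144/251 + 1 = 714/251 ≈ 2.845 bits/symbol.

2.845 bits/symbol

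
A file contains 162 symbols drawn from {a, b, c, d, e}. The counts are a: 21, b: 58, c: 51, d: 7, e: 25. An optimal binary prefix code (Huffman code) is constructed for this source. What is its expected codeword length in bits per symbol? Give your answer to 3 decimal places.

2.142 bits/symbol

Probabilities are the counts divided by 162.
Repeatedly combine the two least-probable nodes; the expected code length is the sum of the merged weights.
merge 7/162 + 7/54 → 14/81
merge 25/162 + 14/81 → 53/162
merge 17/54 + 53/162 → 52/81
merge 29/81 + 52/81 → 1
L = 14/81 + 53/162 + 52/81 + 1 = 347/162 ≈ 2.142 bits/symbol.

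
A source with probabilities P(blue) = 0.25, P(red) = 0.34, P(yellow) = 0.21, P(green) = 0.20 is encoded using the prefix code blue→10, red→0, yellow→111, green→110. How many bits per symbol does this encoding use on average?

2.07 bits/symbol

L̄ = Σ pᵢ·ℓᵢ = 0.25·2 + 0.34·1 + 0.21·3 + 0.20·3 = 2.07 bits/symbol.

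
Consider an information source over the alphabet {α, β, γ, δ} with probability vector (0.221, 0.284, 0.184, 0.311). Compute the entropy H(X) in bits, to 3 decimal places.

H = −Σ pᵢ log₂ pᵢ.
−0.221·log₂(0.221) = 0.4813
−0.284·log₂(0.284) = 0.5158
−0.184·log₂(0.184) = 0.4494
−0.311·log₂(0.311) = 0.5240
Sum ≈ 1.9705 → 1.970 bits.

1.970 bits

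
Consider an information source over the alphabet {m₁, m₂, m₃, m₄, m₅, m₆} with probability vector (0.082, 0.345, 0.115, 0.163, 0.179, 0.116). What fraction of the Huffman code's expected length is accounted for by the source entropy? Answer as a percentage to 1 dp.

Entropy H = −Σ p log₂ p ≈ 2.4158 bits.
Huffman merges: 41/500+23/200→197/1000; 29/250+163/1000→279/1000; 179/1000+197/1000→47/125; 279/1000+69/200→78/125; 47/125+78/125→1. L = 619/250 ≈ 2.4760.
Efficiency = H/L = 2.4158/2.4760 = 97.6%.

97.6%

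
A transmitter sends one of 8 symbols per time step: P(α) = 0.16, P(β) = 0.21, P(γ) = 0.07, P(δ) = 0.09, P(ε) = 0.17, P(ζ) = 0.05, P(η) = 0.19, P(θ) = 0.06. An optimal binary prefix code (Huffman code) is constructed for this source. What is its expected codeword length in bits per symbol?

Repeatedly combine the two least-probable nodes; the expected code length is the sum of the merged weights.
merge 1/20 + 3/50 → 11/100
merge 7/100 + 9/100 → 4/25
merge 11/100 + 4/25 → 27/100
merge 4/25 + 17/100 → 33/100
merge 19/100 + 21/100 → 2/5
merge 27/100 + 33/100 → 3/5
merge 2/5 + 3/5 → 1
L = 11/100 + 4/25 + 27/100 + 33/100 + 2/5 + 3/5 + 1 = 287/100 = 2.87 bits/symbol.

2.87 bits/symbol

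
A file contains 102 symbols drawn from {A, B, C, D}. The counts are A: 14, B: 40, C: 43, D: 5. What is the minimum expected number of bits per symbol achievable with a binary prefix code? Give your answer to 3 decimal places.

Probabilities are the counts divided by 102.
Repeatedly combine the two least-probable nodes; the expected code length is the sum of the merged weights.
merge 5/102 + 7/51 → 19/102
merge 19/102 + 20/51 → 59/102
merge 43/102 + 59/102 → 1
L = 19/102 + 59/102 + 1 = 30/17 ≈ 1.765 bits/symbol.

1.765 bits/symbol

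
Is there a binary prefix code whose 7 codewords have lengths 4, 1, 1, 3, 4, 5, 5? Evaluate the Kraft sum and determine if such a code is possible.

With common denominator 2^5 = 32: Σ 2^(−ℓᵢ) = 2/32 + 16/32 + 16/32 + 4/32 + 2/32 + 1/32 + 1/32 = 42/32 = 1.3125.
Kraft's inequality requires Σ ≤ 1; here Σ = 1.3125 > 1, so no such prefix code exists.

1.3125; no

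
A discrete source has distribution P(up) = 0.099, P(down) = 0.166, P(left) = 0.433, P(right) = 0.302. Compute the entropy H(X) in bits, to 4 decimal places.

H = −Σ pᵢ log₂ pᵢ.
−0.099·log₂(0.099) = 0.3303
−0.166·log₂(0.166) = 0.4301
−0.433·log₂(0.433) = 0.5229
−0.302·log₂(0.302) = 0.5217
Sum ≈ 1.8049 → 1.8049 bits.

1.8049 bits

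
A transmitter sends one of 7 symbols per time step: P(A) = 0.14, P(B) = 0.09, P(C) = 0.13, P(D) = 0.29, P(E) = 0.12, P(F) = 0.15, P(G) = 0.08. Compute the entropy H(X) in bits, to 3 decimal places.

H = −Σ pᵢ log₂ pᵢ.
−0.14·log₂(0.14) = 0.3971
−0.09·log₂(0.09) = 0.3127
−0.13·log₂(0.13) = 0.3826
−0.29·log₂(0.29) = 0.5179
−0.12·log₂(0.12) = 0.3671
−0.15·log₂(0.15) = 0.4105
−0.08·log₂(0.08) = 0.2915
Sum ≈ 2.6794 → 2.679 bits.

2.679 bits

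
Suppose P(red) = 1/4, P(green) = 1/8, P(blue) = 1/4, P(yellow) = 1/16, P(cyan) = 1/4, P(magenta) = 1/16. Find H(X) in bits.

Each probability is a power of 1/2, so log₂(1/p) is an integer.
H = Σ p·log₂(1/p) = 1/4·2 + 1/8·3 + 1/4·2 + 1/16·4 + 1/4·2 + 1/16·4 = 2.375 bits.

2.375 bits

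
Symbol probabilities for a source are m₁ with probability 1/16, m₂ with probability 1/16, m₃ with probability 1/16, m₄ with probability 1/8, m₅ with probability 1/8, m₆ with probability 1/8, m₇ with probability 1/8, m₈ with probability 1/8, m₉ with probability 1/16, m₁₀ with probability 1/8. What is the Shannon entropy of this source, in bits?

3.25 bits

Each probability is a power of 1/2, so log₂(1/p) is an integer.
H = Σ p·log₂(1/p) = 1/16·4 + 1/16·4 + 1/16·4 + 1/8·3 + 1/8·3 + 1/8·3 + 1/8·3 + 1/8·3 + 1/16·4 + 1/8·3 = 3.25 bits.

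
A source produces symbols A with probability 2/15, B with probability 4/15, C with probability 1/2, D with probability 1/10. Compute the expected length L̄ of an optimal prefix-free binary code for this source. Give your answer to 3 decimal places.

1.733 bits/symbol

Repeatedly combine the two least-probable nodes; the expected code length is the sum of the merged weights.
merge 1/10 + 2/15 → 7/30
merge 7/30 + 4/15 → 1/2
merge 1/2 + 1/2 → 1
L = 7/30 + 1/2 + 1 = 26/15 ≈ 1.733 bits/symbol.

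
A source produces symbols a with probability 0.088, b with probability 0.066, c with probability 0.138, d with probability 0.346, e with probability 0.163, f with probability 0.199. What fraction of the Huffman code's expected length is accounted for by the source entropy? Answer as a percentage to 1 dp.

97.4%

Entropy H = −Σ p log₂ p ≈ 2.3815 bits.
Huffman merges: 33/500+11/125→77/500; 69/500+77/500→73/250; 163/1000+199/1000→181/500; 73/250+173/500→319/500; 181/500+319/500→1. L = 1223/500 ≈ 2.4460.
Efficiency = H/L = 2.3815/2.4460 = 97.4%.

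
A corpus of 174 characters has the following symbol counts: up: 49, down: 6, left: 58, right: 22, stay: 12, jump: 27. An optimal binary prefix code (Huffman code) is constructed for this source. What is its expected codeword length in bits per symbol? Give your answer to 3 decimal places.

Probabilities are the counts divided by 174.
Repeatedly combine the two least-probable nodes; the expected code length is the sum of the merged weights.
merge 1/29 + 2/29 → 3/29
merge 3/29 + 11/87 → 20/87
merge 9/58 + 20/87 → 67/174
merge 49/174 + 1/3 → 107/174
merge 67/174 + 107/174 → 1
L = 3/29 + 20/87 + 67/174 + 107/174 + 1 = 7/3 ≈ 2.333 bits/symbol.

2.333 bits/symbol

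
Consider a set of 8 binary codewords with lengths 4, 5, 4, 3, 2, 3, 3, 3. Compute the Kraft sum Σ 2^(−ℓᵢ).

0.90625

With common denominator 2^5 = 32: Σ 2^(−ℓᵢ) = 2/32 + 1/32 + 2/32 + 4/32 + 8/32 + 4/32 + 4/32 + 4/32 = 29/32 = 0.90625.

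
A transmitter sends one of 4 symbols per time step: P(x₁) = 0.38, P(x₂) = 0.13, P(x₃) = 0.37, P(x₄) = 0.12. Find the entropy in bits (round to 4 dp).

H = −Σ pᵢ log₂ pᵢ.
−0.38·log₂(0.38) = 0.5305
−0.13·log₂(0.13) = 0.3826
−0.37·log₂(0.37) = 0.5307
−0.12·log₂(0.12) = 0.3671
Sum ≈ 1.8109 → 1.8109 bits.

1.8109 bits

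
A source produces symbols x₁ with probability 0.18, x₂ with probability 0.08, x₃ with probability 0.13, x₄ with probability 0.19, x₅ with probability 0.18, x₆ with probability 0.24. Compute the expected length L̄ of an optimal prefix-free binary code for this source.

Repeatedly combine the two least-probable nodes; the expected code length is the sum of the merged weights.
merge 2/25 + 13/100 → 21/100
merge 9/50 + 9/50 → 9/25
merge 19/100 + 21/100 → 2/5
merge 6/25 + 9/25 → 3/5
merge 2/5 + 3/5 → 1
L = 21/100 + 9/25 + 2/5 + 3/5 + 1 = 257/100 = 2.57 bits/symbol.

2.57 bits/symbol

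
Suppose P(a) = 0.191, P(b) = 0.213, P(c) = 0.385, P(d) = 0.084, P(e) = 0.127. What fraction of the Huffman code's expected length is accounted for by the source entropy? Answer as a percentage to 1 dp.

96.8%

Entropy H = −Σ p log₂ p ≈ 2.1398 bits.
Huffman merges: 21/250+127/1000→211/1000; 191/1000+211/1000→201/500; 213/1000+77/200→299/500; 201/500+299/500→1. L = 2211/1000 ≈ 2.2110.
Efficiency = H/L = 2.1398/2.2110 = 96.8%.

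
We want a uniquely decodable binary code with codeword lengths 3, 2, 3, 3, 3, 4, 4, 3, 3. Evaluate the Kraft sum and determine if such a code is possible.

1.125; no

With common denominator 2^4 = 16: Σ 2^(−ℓᵢ) = 2/16 + 4/16 + 2/16 + 2/16 + 2/16 + 1/16 + 1/16 + 2/16 + 2/16 = 18/16 = 1.125.
Kraft's inequality requires Σ ≤ 1; here Σ = 1.125 > 1, so no such prefix code exists.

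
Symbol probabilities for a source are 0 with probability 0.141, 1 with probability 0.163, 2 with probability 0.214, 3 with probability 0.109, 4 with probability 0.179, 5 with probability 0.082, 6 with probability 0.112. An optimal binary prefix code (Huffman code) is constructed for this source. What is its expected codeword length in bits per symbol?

Repeatedly combine the two least-probable nodes; the expected code length is the sum of the merged weights.
merge 41/500 + 109/1000 → 191/1000
merge 14/125 + 141/1000 → 253/1000
merge 163/1000 + 179/1000 → 171/500
merge 191/1000 + 107/500 → 81/200
merge 253/1000 + 171/500 → 119/200
merge 81/200 + 119/200 → 1
L = 191/1000 + 253/1000 + 171/500 + 81/200 + 119/200 + 1 = 1393/500 = 2.786 bits/symbol.

2.786 bits/symbol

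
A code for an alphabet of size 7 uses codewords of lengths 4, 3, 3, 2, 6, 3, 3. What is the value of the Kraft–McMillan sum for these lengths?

With common denominator 2^6 = 64: Σ 2^(−ℓᵢ) = 4/64 + 8/64 + 8/64 + 16/64 + 1/64 + 8/64 + 8/64 = 53/64 = 0.828125.

0.828125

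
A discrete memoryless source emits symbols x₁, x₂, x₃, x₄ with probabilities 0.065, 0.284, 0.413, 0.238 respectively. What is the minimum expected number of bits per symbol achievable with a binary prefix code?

Repeatedly combine the two least-probable nodes; the expected code length is the sum of the merged weights.
merge 13/200 + 119/500 → 303/1000
merge 71/250 + 303/1000 → 587/1000
merge 413/1000 + 587/1000 → 1
L = 303/1000 + 587/1000 + 1 = 189/100 = 1.89 bits/symbol.

1.89 bits/symbol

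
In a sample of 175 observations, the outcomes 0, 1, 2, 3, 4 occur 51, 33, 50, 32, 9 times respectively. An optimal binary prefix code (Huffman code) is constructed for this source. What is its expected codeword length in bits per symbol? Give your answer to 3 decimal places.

2.234 bits/symbol

Probabilities are the counts divided by 175.
Repeatedly combine the two least-probable nodes; the expected code length is the sum of the merged weights.
merge 9/175 + 32/175 → 41/175
merge 33/175 + 41/175 → 74/175
merge 2/7 + 51/175 → 101/175
merge 74/175 + 101/175 → 1
L = 41/175 + 74/175 + 101/175 + 1 = 391/175 ≈ 2.234 bits/symbol.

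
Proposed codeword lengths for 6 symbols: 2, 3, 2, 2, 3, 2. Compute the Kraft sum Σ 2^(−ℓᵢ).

1.25

With common denominator 2^3 = 8: Σ 2^(−ℓᵢ) = 2/8 + 1/8 + 2/8 + 2/8 + 1/8 + 2/8 = 10/8 = 1.25.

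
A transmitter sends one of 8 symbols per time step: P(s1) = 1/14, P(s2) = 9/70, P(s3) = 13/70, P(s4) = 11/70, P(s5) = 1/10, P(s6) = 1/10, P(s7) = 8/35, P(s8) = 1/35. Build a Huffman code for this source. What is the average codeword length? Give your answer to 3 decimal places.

2.871 bits/symbol

Repeatedly combine the two least-probable nodes; the expected code length is the sum of the merged weights.
merge 1/35 + 1/14 → 1/10
merge 1/10 + 1/10 → 1/5
merge 1/10 + 9/70 → 8/35
merge 11/70 + 13/70 → 12/35
merge 1/5 + 8/35 → 3/7
merge 8/35 + 12/35 → 4/7
merge 3/7 + 4/7 → 1
L = 1/10 + 1/5 + 8/35 + 12/35 + 3/7 + 4/7 + 1 = 201/70 ≈ 2.871 bits/symbol.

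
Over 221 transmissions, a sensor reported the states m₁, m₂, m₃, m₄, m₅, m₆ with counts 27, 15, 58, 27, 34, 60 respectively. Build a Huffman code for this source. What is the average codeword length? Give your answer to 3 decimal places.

Probabilities are the counts divided by 221.
Repeatedly combine the two least-probable nodes; the expected code length is the sum of the merged weights.
merge 15/221 + 27/221 → 42/221
merge 27/221 + 2/13 → 61/221
merge 42/221 + 58/221 → 100/221
merge 60/221 + 61/221 → 121/221
merge 100/221 + 121/221 → 1
L = 42/221 + 61/221 + 100/221 + 121/221 + 1 = 545/221 ≈ 2.466 bits/symbol.

2.466 bits/symbol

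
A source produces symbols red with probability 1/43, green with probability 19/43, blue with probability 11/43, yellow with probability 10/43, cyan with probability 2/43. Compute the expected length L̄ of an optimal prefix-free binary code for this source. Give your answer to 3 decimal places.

Repeatedly combine the two least-probable nodes; the expected code length is the sum of the merged weights.
merge 1/43 + 2/43 → 3/43
merge 3/43 + 10/43 → 13/43
merge 11/43 + 13/43 → 24/43
merge 19/43 + 24/43 → 1
L = 3/43 + 13/43 + 24/43 + 1 = 83/43 ≈ 1.930 bits/symbol.

1.930 bits/symbol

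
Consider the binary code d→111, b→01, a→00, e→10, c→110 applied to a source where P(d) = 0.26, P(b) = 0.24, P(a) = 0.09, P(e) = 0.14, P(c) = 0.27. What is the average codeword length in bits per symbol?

L̄ = Σ pᵢ·ℓᵢ = 0.26·3 + 0.24·2 + 0.09·2 + 0.14·2 + 0.27·3 = 2.53 bits/symbol.

2.53 bits/symbol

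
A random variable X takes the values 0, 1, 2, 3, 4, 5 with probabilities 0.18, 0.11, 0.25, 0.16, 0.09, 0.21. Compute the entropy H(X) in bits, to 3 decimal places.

H = −Σ pᵢ log₂ pᵢ.
−0.18·log₂(0.18) = 0.4453
−0.11·log₂(0.11) = 0.3503
−0.25·log₂(0.25) = 0.5000
−0.16·log₂(0.16) = 0.4230
−0.09·log₂(0.09) = 0.3127
−0.21·log₂(0.21) = 0.4728
Sum ≈ 2.5041 → 2.504 bits.

2.504 bits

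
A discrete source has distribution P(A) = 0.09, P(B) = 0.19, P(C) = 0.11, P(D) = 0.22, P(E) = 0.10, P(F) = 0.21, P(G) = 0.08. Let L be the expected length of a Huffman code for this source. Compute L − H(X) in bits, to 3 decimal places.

Entropy H = −Σ p log₂ p ≈ 2.6953 bits.
Huffman merges: 2/25+9/100→17/100; 1/10+11/100→21/100; 17/100+19/100→9/25; 21/100+21/100→21/50; 11/50+9/25→29/50; 21/50+29/50→1. L = 137/50 ≈ 2.7400.
L − H = 2.7400 − 2.6953 = 0.045 bits.

0.045 bits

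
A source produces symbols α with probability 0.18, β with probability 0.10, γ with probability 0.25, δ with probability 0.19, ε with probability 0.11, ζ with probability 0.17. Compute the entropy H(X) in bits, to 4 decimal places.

H = −Σ pᵢ log₂ pᵢ.
−0.18·log₂(0.18) = 0.4453
−0.10·log₂(0.10) = 0.3322
−0.25·log₂(0.25) = 0.5000
−0.19·log₂(0.19) = 0.4552
−0.11·log₂(0.11) = 0.3503
−0.17·log₂(0.17) = 0.4346
Sum ≈ 2.5176 → 2.5176 bits.

2.5176 bits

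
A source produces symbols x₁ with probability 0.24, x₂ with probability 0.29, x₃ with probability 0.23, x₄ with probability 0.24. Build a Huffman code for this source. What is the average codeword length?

2 bits/symbol

Repeatedly combine the two least-probable nodes; the expected code length is the sum of the merged weights.
merge 23/100 + 6/25 → 47/100
merge 6/25 + 29/100 → 53/100
merge 47/100 + 53/100 → 1
L = 47/100 + 53/100 + 1 = 2 bits/symbol.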